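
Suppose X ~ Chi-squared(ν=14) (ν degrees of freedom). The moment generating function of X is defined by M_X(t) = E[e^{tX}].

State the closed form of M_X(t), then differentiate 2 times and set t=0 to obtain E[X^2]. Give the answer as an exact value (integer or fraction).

E[X^2] = M′′(0) = 224

M_X(t) = (1 - 2*t)^(-7)
M′(t) = 14/(256*t^8 - 1024*t^7 + 1792*t^6 - 1792*t^5 + 1120*t^4 - 448*t^3 + 112*t^2 - 16*t + 1)
M′′(t) = -224/(512*t^9 - 2304*t^8 + 4608*t^7 - 5376*t^6 + 4032*t^5 - 2016*t^4 + 672*t^3 - 144*t^2 + 18*t - 1)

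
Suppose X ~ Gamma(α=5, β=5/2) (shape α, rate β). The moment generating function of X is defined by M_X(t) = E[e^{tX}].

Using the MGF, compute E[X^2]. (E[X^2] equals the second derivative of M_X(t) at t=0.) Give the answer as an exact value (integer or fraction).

E[X^2] = M^(2)(0) = 24/5

M_X(t) = 3125/(32*(5/2 - t)^5)
M^(2)(t) = -375000/(128*t^7 - 2240*t^6 + 16800*t^5 - 70000*t^4 + 175000*t^3 - 262500*t^2 + 218750*t - 78125)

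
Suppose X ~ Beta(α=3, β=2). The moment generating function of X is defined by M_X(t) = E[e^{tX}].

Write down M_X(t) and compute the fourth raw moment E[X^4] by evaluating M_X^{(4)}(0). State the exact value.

E[X^4] = d^4M/dt^4 |_{t=0} = 3/14

M_X(t) = ₁F₁(3; 5; t)
dM/dt = 3*₁F₁(4; 6; t)/5
d^2M/dt^2 = 2*₁F₁(5; 7; t)/5
d^3M/dt^3 = 2*₁F₁(6; 8; t)/7
d^4M/dt^4 = 3*₁F₁(7; 9; t)/14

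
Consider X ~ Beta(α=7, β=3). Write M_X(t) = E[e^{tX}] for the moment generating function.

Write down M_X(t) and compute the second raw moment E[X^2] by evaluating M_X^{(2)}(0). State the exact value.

M_X(t) = ₁F₁(7; 10; t)
dM/dt = 7*₁F₁(8; 11; t)/10
d^2M/dt^2 = 28*₁F₁(9; 12; t)/55

E[X^2] = d^2M/dt^2 |_{t=0} = 28/55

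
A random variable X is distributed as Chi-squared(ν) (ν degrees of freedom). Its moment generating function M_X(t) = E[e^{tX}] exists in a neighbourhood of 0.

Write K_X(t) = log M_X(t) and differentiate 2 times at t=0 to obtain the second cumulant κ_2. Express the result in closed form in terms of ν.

M_X(t) = (1 - 2*t)^(-ν/2)
K_X(t) = log M_X(t) = -ν*log(1 - 2*t)/2
K^(2)(t) = 2*ν/(4*t^2 - 4*t + 1)

κ_2 = K^(2)(0) = 2*ν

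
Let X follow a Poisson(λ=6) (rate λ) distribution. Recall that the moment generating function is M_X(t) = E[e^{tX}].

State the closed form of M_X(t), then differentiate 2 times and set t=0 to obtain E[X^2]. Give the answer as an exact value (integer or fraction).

M_X(t) = e^(6*e^(t) - 6)
M′(t) = 6*e^(-6)*e^(t)*e^(6*e^(t))
M′′(t) = (36*e^(2*t)*e^(6*e^(t)) + 6*e^(t)*e^(6*e^(t)))*e^(-6)

E[X^2] = M′′(0) = 42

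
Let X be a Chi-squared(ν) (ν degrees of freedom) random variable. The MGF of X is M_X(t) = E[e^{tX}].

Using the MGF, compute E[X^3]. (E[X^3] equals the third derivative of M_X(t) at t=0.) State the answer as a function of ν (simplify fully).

E[X^3] = M^(3)(0) = ν*(ν^2 + 6*ν + 8)

M_X(t) = (1 - 2*t)^(-ν/2)
M^(3)(t) = (-ν^3 - 6*ν^2 - 8*ν)/(8*t^3*(1 - 2*t)^(ν/2) - 12*t^2*(1 - 2*t)^(ν/2) + 6*t*(1 - 2*t)^(ν/2) - (1 - 2*t)^(ν/2))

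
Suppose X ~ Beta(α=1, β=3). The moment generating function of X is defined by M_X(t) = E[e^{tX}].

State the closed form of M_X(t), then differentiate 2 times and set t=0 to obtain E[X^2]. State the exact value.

M_X(t) = ₁F₁(1; 4; t)
dM/dt = ₁F₁(2; 5; t)/4
d^2M/dt^2 = ₁F₁(3; 6; t)/10

E[X^2] = d^2M/dt^2 |_{t=0} = 1/10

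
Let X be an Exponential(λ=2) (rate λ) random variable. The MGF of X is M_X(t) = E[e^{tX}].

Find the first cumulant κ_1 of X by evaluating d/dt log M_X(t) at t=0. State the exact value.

κ_1 = D[K](0) = 1/2

M_X(t) = 2/(2 - t)
K_X(t) = log M_X(t) = -log(2 - t) + log(2)
D[K](t) = -1/(t - 2)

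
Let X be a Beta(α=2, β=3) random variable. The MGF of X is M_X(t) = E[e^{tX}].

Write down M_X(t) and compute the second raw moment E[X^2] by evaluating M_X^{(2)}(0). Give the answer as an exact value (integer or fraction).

M_X(t) = ₁F₁(2; 5; t)
D^2[M](t) = ₁F₁(4; 7; t)/5

E[X^2] = D^2[M](0) = 1/5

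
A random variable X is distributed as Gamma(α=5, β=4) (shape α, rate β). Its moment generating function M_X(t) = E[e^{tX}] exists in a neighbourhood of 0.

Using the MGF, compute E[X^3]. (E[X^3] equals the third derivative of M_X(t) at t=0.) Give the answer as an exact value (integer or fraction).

E[X^3] = M′′′(0) = 105/32

M_X(t) = 1024/(4 - t)^5
M′(t) = 5120/(t^6 - 24*t^5 + 240*t^4 - 1280*t^3 + 3840*t^2 - 6144*t + 4096)
M′′(t) = -30720/(t^7 - 28*t^6 + 336*t^5 - 2240*t^4 + 8960*t^3 - 21504*t^2 + 28672*t - 16384)
M′′′(t) = 215040/(t^8 - 32*t^7 + 448*t^6 - 3584*t^5 + 17920*t^4 - 57344*t^3 + 114688*t^2 - 131072*t + 65536)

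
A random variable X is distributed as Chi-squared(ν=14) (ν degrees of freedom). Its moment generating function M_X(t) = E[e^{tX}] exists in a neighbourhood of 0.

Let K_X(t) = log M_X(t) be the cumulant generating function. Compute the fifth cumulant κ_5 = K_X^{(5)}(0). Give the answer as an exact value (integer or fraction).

κ_5 = D^5[K](0) = 5376

M_X(t) = (1 - 2*t)^(-7)
K_X(t) = log M_X(t) = -7*log(1 - 2*t)
D^5[K](t) = -5376/(32*t^5 - 80*t^4 + 80*t^3 - 40*t^2 + 10*t - 1)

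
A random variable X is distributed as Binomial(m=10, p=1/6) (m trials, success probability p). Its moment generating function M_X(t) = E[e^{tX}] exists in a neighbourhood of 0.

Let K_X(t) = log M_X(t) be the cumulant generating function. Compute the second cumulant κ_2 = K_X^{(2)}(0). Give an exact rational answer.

κ_2 = d^2K/dt^2 |_{t=0} = 25/18

M_X(t) = (e^(t)/6 + 5/6)^10
K_X(t) = log M_X(t) = 10*log(e^(t)/6 + 5/6)
dK/dt = 10*e^(t)/(e^(t) + 5)
d^2K/dt^2 = 50*e^(t)/(e^(2*t) + 10*e^(t) + 25)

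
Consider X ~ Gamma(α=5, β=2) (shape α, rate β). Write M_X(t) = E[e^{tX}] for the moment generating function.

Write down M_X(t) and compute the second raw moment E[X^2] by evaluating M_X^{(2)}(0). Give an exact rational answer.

E[X^2] = M^(2)(0) = 15/2

M_X(t) = 32/(2 - t)^5
M^(2)(t) = -960/(t^7 - 14*t^6 + 84*t^5 - 280*t^4 + 560*t^3 - 672*t^2 + 448*t - 128)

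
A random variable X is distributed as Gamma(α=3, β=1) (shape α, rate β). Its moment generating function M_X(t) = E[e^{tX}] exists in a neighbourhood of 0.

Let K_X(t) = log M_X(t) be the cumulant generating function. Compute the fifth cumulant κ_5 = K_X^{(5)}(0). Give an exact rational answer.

κ_5 = K^(5)(0) = 72

M_X(t) = (1 - t)^(-3)
K_X(t) = log M_X(t) = -3*log(1 - t)
K^(5)(t) = -72/(t^5 - 5*t^4 + 10*t^3 - 10*t^2 + 5*t - 1)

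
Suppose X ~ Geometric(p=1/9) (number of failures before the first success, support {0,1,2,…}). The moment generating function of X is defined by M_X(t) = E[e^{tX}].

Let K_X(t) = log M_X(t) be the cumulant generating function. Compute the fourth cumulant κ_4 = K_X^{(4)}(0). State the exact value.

κ_4 = D^4[K](0) = 31176

M_X(t) = 1/(9*(1 - 8*e^(t)/9))
K_X(t) = log M_X(t) = -log(1 - 8*e^(t)/9) - 2*log(3)
D^4[K](t) = (4608*e^(3*t) + 20736*e^(2*t) + 5832*e^(t))/(4096*e^(4*t) - 18432*e^(3*t) + 31104*e^(2*t) - 23328*e^(t) + 6561)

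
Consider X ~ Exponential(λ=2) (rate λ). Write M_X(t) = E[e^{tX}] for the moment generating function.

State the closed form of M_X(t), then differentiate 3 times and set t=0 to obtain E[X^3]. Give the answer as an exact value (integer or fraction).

M_X(t) = 2/(2 - t)
M′(t) = 2/(t^2 - 4*t + 4)
M′′(t) = -4/(t^3 - 6*t^2 + 12*t - 8)
M′′′(t) = 12/(t^4 - 8*t^3 + 24*t^2 - 32*t + 16)

E[X^3] = M′′′(0) = 3/4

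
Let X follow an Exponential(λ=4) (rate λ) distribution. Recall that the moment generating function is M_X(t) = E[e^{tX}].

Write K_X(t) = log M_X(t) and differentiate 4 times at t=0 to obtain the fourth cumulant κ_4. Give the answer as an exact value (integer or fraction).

M_X(t) = 4/(4 - t)
K_X(t) = log M_X(t) = -log(4 - t) + 2*log(2)
K^(4)(t) = 6/(t^4 - 16*t^3 + 96*t^2 - 256*t + 256)

κ_4 = K^(4)(0) = 3/128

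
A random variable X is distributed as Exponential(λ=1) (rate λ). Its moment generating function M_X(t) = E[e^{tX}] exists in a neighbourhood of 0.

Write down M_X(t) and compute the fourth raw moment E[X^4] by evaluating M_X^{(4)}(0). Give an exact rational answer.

M_X(t) = 1/(1 - t)
D^4[M](t) = -24/(t^5 - 5*t^4 + 10*t^3 - 10*t^2 + 5*t - 1)

E[X^4] = D^4[M](0) = 24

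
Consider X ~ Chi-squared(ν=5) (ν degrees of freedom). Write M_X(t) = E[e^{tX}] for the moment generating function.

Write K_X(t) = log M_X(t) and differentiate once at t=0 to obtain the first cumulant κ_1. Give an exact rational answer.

κ_1 = dK/dt |_{t=0} = 5

M_X(t) = (1 - 2*t)^(-5/2)
K_X(t) = log M_X(t) = -5*log(1 - 2*t)/2
dK/dt = -5/(2*t - 1)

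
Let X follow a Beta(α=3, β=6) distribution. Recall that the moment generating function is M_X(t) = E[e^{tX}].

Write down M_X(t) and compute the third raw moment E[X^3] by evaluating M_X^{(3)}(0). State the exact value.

E[X^3] = M^(3)(0) = 2/33

M_X(t) = ₁F₁(3; 9; t)
M^(3)(t) = 2*₁F₁(6; 12; t)/33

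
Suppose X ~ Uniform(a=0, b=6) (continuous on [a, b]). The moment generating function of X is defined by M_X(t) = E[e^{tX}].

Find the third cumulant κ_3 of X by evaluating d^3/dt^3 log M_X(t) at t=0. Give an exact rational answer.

κ_3 = d^3K/dt^3 |_{t=0} = 0

M_X(t) = (e^(6*t) - 1)/(6*t)
K_X(t) = log M_X(t) = -log(t) + log(e^(6*t) - 1) - log(6)
dK/dt = (6*t*e^(6*t) - e^(6*t) + 1)/(t*e^(6*t) - t)
d^2K/dt^2 = (-36*t^2*e^(6*t) + e^(12*t) - 2*e^(6*t) + 1)/(t^2*e^(12*t) - 2*t^2*e^(6*t) + t^2)
d^3K/dt^3 = (216*t^3*e^(12*t) + 216*t^3*e^(6*t) - 2*e^(18*t) + 6*e^(12*t) - 6*e^(6*t) + 2)/(t^3*e^(18*t) - 3*t^3*e^(12*t) + 3*t^3*e^(6*t) - t^3)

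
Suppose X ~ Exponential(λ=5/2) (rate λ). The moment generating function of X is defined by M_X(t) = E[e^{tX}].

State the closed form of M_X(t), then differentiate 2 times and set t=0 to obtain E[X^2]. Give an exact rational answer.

E[X^2] = d^2M/dt^2 |_{t=0} = 8/25

M_X(t) = 5/(2*(5/2 - t))
dM/dt = 10/(4*t^2 - 20*t + 25)
d^2M/dt^2 = -40/(8*t^3 - 60*t^2 + 150*t - 125)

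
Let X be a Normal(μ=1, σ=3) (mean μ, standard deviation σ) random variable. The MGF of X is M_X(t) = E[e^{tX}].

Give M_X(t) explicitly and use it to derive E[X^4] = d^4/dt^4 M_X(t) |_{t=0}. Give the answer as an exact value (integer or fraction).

E[X^4] = d^4M/dt^4 |_{t=0} = 298

M_X(t) = e^(9*t^2/2 + t)
dM/dt = 9*t*e^(t)*e^(9*t^2/2) + e^(t)*e^(9*t^2/2)
d^2M/dt^2 = 81*t^2*e^(t)*e^(9*t^2/2) + 18*t*e^(t)*e^(9*t^2/2) + 10*e^(t)*e^(9*t^2/2)
d^3M/dt^3 = 729*t^3*e^(t)*e^(9*t^2/2) + 243*t^2*e^(t)*e^(9*t^2/2) + 270*t*e^(t)*e^(9*t^2/2) + 28*e^(t)*e^(9*t^2/2)
d^4M/dt^4 = 6561*t^4*e^(t)*e^(9*t^2/2) + 2916*t^3*e^(t)*e^(9*t^2/2) + 4860*t^2*e^(t)*e^(9*t^2/2) + 1008*t*e^(t)*e^(9*t^2/2) + 298*e^(t)*e^(9*t^2/2)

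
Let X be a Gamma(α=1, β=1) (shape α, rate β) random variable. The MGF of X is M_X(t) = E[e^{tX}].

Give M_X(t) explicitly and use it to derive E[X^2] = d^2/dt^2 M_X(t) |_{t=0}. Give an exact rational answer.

M_X(t) = 1/(1 - t)
M′(t) = 1/(t^2 - 2*t + 1)
M′′(t) = -2/(t^3 - 3*t^2 + 3*t - 1)

E[X^2] = M′′(0) = 2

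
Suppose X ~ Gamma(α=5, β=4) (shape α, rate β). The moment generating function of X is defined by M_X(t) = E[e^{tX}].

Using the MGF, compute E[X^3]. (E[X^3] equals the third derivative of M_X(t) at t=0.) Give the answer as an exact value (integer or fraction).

M_X(t) = 1024/(4 - t)^5
M^(3)(t) = 215040/(t^8 - 32*t^7 + 448*t^6 - 3584*t^5 + 17920*t^4 - 57344*t^3 + 114688*t^2 - 131072*t + 65536)

E[X^3] = M^(3)(0) = 105/32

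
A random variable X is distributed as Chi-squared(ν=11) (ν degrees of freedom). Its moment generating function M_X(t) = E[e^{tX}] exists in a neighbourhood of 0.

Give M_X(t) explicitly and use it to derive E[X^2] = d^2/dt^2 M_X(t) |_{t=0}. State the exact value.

E[X^2] = d^2M/dt^2 |_{t=0} = 143

M_X(t) = (1 - 2*t)^(-11/2)
dM/dt = 11/(64*t^6*√(1 - 2*t) - 192*t^5*√(1 - 2*t) + 240*t^4*√(1 - 2*t) - 160*t^3*√(1 - 2*t) + 60*t^2*√(1 - 2*t) - 12*t*√(1 - 2*t) + √(1 - 2*t))
d^2M/dt^2 = -143/(128*t^7*√(1 - 2*t) - 448*t^6*√(1 - 2*t) + 672*t^5*√(1 - 2*t) - 560*t^4*√(1 - 2*t) + 280*t^3*√(1 - 2*t) - 84*t^2*√(1 - 2*t) + 14*t*√(1 - 2*t) - √(1 - 2*t))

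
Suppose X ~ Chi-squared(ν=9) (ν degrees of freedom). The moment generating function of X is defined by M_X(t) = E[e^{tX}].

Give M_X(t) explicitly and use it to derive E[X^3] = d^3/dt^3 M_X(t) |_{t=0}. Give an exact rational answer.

E[X^3] = d^3M/dt^3 |_{t=0} = 1287

M_X(t) = (1 - 2*t)^(-9/2)
dM/dt = -9/(32*t^5*√(1 - 2*t) - 80*t^4*√(1 - 2*t) + 80*t^3*√(1 - 2*t) - 40*t^2*√(1 - 2*t) + 10*t*√(1 - 2*t) - √(1 - 2*t))
d^2M/dt^2 = 99/(64*t^6*√(1 - 2*t) - 192*t^5*√(1 - 2*t) + 240*t^4*√(1 - 2*t) - 160*t^3*√(1 - 2*t) + 60*t^2*√(1 - 2*t) - 12*t*√(1 - 2*t) + √(1 - 2*t))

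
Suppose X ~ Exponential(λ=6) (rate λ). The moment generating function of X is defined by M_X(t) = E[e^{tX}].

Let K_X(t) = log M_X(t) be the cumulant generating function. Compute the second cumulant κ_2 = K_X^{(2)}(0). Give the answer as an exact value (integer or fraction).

κ_2 = K^(2)(0) = 1/36

M_X(t) = 6/(6 - t)
K_X(t) = log M_X(t) = -log(6 - t) + log(6)
K^(2)(t) = 1/(t^2 - 12*t + 36)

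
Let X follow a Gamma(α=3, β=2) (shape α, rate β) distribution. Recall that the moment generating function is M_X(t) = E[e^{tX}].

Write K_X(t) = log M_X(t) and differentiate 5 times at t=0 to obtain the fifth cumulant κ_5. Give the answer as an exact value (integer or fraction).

M_X(t) = 8/(2 - t)^3
K_X(t) = log M_X(t) = -3*log(2 - t) + 3*log(2)
dK/dt = -3/(t - 2)
d^2K/dt^2 = 3/(t^2 - 4*t + 4)
d^3K/dt^3 = -6/(t^3 - 6*t^2 + 12*t - 8)
d^4K/dt^4 = 18/(t^4 - 8*t^3 + 24*t^2 - 32*t + 16)
d^5K/dt^5 = -72/(t^5 - 10*t^4 + 40*t^3 - 80*t^2 + 80*t - 32)

κ_5 = d^5K/dt^5 |_{t=0} = 9/4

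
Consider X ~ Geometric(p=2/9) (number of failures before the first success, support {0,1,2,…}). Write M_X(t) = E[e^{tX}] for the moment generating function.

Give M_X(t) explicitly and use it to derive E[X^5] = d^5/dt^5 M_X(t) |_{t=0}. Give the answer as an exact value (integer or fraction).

M_X(t) = 2/(9*(1 - 7*e^(t)/9))
M′(t) = 14*e^(t)/(49*e^(2*t) - 126*e^(t) + 81)
M′′(t) = (-98*e^(2*t) - 126*e^(t))/(343*e^(3*t) - 1323*e^(2*t) + 1701*e^(t) - 729)
M′′′(t) = (686*e^(3*t) + 3528*e^(2*t) + 1134*e^(t))/(2401*e^(4*t) - 12348*e^(3*t) + 23814*e^(2*t) - 20412*e^(t) + 6561)
M′′′′(t) = (-4802*e^(4*t) - 67914*e^(3*t) - 87318*e^(2*t) - 10206*e^(t))/(16807*e^(5*t) - 108045*e^(4*t) + 277830*e^(3*t) - 357210*e^(2*t) + 229635*e^(t) - 59049)

E[X^5] = M′′′′′(0) = 211687/2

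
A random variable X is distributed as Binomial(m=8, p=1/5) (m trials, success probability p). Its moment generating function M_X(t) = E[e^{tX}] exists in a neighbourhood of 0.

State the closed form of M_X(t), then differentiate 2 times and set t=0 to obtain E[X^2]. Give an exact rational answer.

M_X(t) = (e^(t)/5 + 4/5)^8

E[X^2] = D^2[M](0) = 96/25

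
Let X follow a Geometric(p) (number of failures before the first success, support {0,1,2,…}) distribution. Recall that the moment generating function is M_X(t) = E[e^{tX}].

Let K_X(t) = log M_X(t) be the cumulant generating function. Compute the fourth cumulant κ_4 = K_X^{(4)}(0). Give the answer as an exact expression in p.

κ_4 = D^4[K](0) = (-p^3 + 7*p^2 - 12*p + 6)/p^4

M_X(t) = p/(-(1 - p)*e^(t) + 1)
K_X(t) = log M_X(t) = log(p) - log(-(1 - p)*e^(t) + 1)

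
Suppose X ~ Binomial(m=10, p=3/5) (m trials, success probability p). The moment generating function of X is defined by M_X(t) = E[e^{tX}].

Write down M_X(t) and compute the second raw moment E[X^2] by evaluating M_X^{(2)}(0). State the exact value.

M_X(t) = (3*e^(t)/5 + 2/5)^10

E[X^2] = D^2[M](0) = 192/5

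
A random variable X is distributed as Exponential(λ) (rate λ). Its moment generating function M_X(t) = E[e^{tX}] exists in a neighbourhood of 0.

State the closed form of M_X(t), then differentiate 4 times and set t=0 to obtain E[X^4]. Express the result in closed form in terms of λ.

E[X^4] = d^4M/dt^4 |_{t=0} = 24/λ^4

M_X(t) = λ/(λ - t)
dM/dt = λ/(λ^2 - 2*λ*t + t^2)
d^2M/dt^2 = -2*λ/(-λ^3 + 3*λ^2*t - 3*λ*t^2 + t^3)
d^3M/dt^3 = 6*λ/(λ^4 - 4*λ^3*t + 6*λ^2*t^2 - 4*λ*t^3 + t^4)
d^4M/dt^4 = -24*λ/(-λ^5 + 5*λ^4*t - 10*λ^3*t^2 + 10*λ^2*t^3 - 5*λ*t^4 + t^5)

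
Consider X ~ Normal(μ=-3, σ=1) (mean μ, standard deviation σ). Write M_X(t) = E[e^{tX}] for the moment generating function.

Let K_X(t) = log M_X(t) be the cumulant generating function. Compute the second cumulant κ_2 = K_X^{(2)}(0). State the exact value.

κ_2 = d^2K/dt^2 |_{t=0} = 1

M_X(t) = e^(t^2/2 - 3*t)
K_X(t) = log M_X(t) = t^2/2 - 3*t
dK/dt = t - 3
d^2K/dt^2 = 1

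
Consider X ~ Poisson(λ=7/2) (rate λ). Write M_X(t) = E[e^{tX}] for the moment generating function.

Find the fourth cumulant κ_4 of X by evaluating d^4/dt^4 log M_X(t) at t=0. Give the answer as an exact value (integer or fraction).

M_X(t) = e^(7*e^(t)/2 - 7/2)
K_X(t) = log M_X(t) = 7*e^(t)/2 - 7/2
K′(t) = 7*e^(t)/2
K′′(t) = 7*e^(t)/2
K′′′(t) = 7*e^(t)/2
K′′′′(t) = 7*e^(t)/2

κ_4 = K′′′′(0) = 7/2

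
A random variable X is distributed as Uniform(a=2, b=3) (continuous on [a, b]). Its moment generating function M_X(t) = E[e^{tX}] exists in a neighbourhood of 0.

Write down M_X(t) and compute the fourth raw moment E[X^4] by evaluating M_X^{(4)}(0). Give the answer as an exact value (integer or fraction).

E[X^4] = M^(4)(0) = 211/5

M_X(t) = (e^(3*t) - e^(2*t))/t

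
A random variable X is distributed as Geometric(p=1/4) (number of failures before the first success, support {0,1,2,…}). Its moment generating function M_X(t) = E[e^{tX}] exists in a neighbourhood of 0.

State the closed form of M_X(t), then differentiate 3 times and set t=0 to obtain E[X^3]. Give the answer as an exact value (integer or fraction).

M_X(t) = 1/(4*(1 - 3*e^(t)/4))
dM/dt = 3*e^(t)/(9*e^(2*t) - 24*e^(t) + 16)
d^2M/dt^2 = (-9*e^(2*t) - 12*e^(t))/(27*e^(3*t) - 108*e^(2*t) + 144*e^(t) - 64)
d^3M/dt^3 = (27*e^(3*t) + 144*e^(2*t) + 48*e^(t))/(81*e^(4*t) - 432*e^(3*t) + 864*e^(2*t) - 768*e^(t) + 256)

E[X^3] = d^3M/dt^3 |_{t=0} = 219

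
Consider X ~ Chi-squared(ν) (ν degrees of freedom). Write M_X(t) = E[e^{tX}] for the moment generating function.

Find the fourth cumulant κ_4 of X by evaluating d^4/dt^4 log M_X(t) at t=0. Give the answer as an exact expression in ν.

κ_4 = K^(4)(0) = 48*ν

M_X(t) = (1 - 2*t)^(-ν/2)
K_X(t) = log M_X(t) = -ν*log(1 - 2*t)/2
K^(4)(t) = 48*ν/(16*t^4 - 32*t^3 + 24*t^2 - 8*t + 1)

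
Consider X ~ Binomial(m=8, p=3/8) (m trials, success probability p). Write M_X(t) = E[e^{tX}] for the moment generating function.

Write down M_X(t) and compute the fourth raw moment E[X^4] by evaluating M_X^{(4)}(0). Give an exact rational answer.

E[X^4] = d^4M/dt^4 |_{t=0} = 50601/256

M_X(t) = (3*e^(t)/8 + 5/8)^8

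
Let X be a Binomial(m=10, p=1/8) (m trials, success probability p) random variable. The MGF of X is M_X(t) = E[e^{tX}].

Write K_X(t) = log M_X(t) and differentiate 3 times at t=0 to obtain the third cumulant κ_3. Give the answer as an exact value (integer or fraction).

M_X(t) = (e^(t)/8 + 7/8)^10
K_X(t) = log M_X(t) = 10*log(e^(t)/8 + 7/8)
D^3[K](t) = (-70*e^(2*t) + 490*e^(t))/(e^(3*t) + 21*e^(2*t) + 147*e^(t) + 343)

κ_3 = D^3[K](0) = 105/128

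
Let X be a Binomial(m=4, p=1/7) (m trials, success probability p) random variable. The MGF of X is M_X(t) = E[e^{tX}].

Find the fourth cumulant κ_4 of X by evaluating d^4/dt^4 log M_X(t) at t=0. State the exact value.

M_X(t) = (e^(t)/7 + 6/7)^4
K_X(t) = log M_X(t) = 4*log(e^(t)/7 + 6/7)
D^4[K](t) = (24*e^(3*t) - 576*e^(2*t) + 864*e^(t))/(e^(4*t) + 24*e^(3*t) + 216*e^(2*t) + 864*e^(t) + 1296)

κ_4 = D^4[K](0) = 312/2401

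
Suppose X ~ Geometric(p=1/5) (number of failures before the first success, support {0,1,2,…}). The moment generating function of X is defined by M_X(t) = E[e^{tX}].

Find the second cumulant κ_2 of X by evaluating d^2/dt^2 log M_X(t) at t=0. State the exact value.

κ_2 = K′′(0) = 20

M_X(t) = 1/(5*(1 - 4*e^(t)/5))
K_X(t) = log M_X(t) = -log(1 - 4*e^(t)/5) - log(5)
K′(t) = -4*e^(t)/(4*e^(t) - 5)
K′′(t) = 20*e^(t)/(16*e^(2*t) - 40*e^(t) + 25)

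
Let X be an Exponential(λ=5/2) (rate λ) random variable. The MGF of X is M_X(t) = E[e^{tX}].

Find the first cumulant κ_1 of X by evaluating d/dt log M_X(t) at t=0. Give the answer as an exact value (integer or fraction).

M_X(t) = 5/(2*(5/2 - t))
K_X(t) = log M_X(t) = -log(5/2 - t) - log(2) + log(5)
D[K](t) = -2/(2*t - 5)

κ_1 = D[K](0) = 2/5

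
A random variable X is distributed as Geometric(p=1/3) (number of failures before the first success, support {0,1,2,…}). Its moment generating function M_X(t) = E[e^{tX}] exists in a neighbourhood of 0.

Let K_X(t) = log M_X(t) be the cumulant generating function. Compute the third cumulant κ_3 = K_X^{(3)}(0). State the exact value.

κ_3 = K^(3)(0) = 30

M_X(t) = 1/(3*(1 - 2*e^(t)/3))
K_X(t) = log M_X(t) = -log(1 - 2*e^(t)/3) - log(3)
K^(3)(t) = (-12*e^(2*t) - 18*e^(t))/(8*e^(3*t) - 36*e^(2*t) + 54*e^(t) - 27)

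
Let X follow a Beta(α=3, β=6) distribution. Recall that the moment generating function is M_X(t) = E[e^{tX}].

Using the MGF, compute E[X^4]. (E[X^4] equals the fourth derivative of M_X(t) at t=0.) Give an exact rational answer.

M_X(t) = ₁F₁(3; 9; t)
D^4[M](t) = ₁F₁(7; 13; t)/33

E[X^4] = D^4[M](0) = 1/33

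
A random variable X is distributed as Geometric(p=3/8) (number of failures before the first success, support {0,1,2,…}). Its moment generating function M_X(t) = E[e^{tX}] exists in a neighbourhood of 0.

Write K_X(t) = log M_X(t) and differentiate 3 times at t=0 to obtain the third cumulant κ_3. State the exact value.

M_X(t) = 3/(8*(1 - 5*e^(t)/8))
K_X(t) = log M_X(t) = -log(1 - 5*e^(t)/8) - 3*log(2) + log(3)
K^(3)(t) = (-200*e^(2*t) - 320*e^(t))/(125*e^(3*t) - 600*e^(2*t) + 960*e^(t) - 512)

κ_3 = K^(3)(0) = 520/27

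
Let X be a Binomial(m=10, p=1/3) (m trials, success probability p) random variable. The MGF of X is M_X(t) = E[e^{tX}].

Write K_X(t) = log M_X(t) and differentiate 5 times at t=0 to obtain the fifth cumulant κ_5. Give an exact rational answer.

M_X(t) = (e^(t)/3 + 2/3)^10
K_X(t) = log M_X(t) = 10*log(e^(t)/3 + 2/3)
K′(t) = 10*e^(t)/(e^(t) + 2)
K′′(t) = 20*e^(t)/(e^(2*t) + 4*e^(t) + 4)
K′′′(t) = (-20*e^(2*t) + 40*e^(t))/(e^(3*t) + 6*e^(2*t) + 12*e^(t) + 8)
K′′′′(t) = (20*e^(3*t) - 160*e^(2*t) + 80*e^(t))/(e^(4*t) + 8*e^(3*t) + 24*e^(2*t) + 32*e^(t) + 16)
K′′′′′(t) = (-20*e^(4*t) + 440*e^(3*t) - 880*e^(2*t) + 160*e^(t))/(e^(5*t) + 10*e^(4*t) + 40*e^(3*t) + 80*e^(2*t) + 80*e^(t) + 32)

κ_5 = K′′′′′(0) = -100/81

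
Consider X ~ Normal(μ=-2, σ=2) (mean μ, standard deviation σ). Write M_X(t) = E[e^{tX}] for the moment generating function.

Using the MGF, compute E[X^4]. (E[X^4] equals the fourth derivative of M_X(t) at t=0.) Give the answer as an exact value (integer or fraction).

M_X(t) = e^(2*t^2 - 2*t)
M^(4)(t) = (256*t^4*e^(2*t^2) - 512*t^3*e^(2*t^2) + 768*t^2*e^(2*t^2) - 512*t*e^(2*t^2) + 160*e^(2*t^2))*e^(-2*t)

E[X^4] = M^(4)(0) = 160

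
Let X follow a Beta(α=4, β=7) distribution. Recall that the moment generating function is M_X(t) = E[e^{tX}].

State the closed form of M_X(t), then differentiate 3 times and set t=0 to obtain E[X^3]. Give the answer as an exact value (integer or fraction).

E[X^3] = d^3M/dt^3 |_{t=0} = 10/143

M_X(t) = ₁F₁(4; 11; t)
dM/dt = 4*₁F₁(5; 12; t)/11
d^2M/dt^2 = 5*₁F₁(6; 13; t)/33
d^3M/dt^3 = 10*₁F₁(7; 14; t)/143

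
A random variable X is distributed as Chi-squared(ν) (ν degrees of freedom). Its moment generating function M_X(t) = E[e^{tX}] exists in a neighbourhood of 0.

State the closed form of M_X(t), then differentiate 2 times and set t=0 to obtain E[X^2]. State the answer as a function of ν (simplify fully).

E[X^2] = M^(2)(0) = ν*(ν + 2)

M_X(t) = (1 - 2*t)^(-ν/2)
M^(2)(t) = (ν^2 + 2*ν)/(4*t^2*(1 - 2*t)^(ν/2) - 4*t*(1 - 2*t)^(ν/2) + (1 - 2*t)^(ν/2))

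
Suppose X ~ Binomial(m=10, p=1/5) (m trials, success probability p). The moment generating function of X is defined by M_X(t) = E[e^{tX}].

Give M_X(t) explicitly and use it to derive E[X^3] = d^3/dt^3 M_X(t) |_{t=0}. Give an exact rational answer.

E[X^3] = d^3M/dt^3 |_{t=0} = 464/25

M_X(t) = (e^(t)/5 + 4/5)^10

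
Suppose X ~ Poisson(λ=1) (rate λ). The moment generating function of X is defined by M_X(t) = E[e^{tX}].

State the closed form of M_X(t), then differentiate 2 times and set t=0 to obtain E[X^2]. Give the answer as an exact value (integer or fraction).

E[X^2] = M^(2)(0) = 2

M_X(t) = e^(e^(t) - 1)
M^(2)(t) = (e^(2*t)*e^(e^(t)) + e^(t)*e^(e^(t)))*e^(-1)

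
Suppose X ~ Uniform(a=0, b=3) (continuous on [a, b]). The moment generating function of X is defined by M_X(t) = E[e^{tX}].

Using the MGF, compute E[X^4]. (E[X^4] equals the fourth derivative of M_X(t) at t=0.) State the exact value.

E[X^4] = M^(4)(0) = 81/5

M_X(t) = (e^(3*t) - 1)/(3*t)
M^(4)(t) = (27*t^4*e^(3*t) - 36*t^3*e^(3*t) + 36*t^2*e^(3*t) - 24*t*e^(3*t) + 8*e^(3*t) - 8)/t^5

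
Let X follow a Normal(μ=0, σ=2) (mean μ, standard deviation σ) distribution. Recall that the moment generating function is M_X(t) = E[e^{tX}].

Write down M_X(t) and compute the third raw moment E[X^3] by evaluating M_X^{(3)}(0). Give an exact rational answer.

E[X^3] = M′′′(0) = 0

M_X(t) = e^(2*t^2)
M′(t) = 4*t*e^(2*t^2)
M′′(t) = 16*t^2*e^(2*t^2) + 4*e^(2*t^2)
M′′′(t) = 64*t^3*e^(2*t^2) + 48*t*e^(2*t^2)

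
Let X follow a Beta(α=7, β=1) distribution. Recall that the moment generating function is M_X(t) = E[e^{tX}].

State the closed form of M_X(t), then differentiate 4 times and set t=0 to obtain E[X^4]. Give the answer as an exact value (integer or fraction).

M_X(t) = ₁F₁(7; 8; t)
D^4[M](t) = 7*₁F₁(11; 12; t)/11

E[X^4] = D^4[M](0) = 7/11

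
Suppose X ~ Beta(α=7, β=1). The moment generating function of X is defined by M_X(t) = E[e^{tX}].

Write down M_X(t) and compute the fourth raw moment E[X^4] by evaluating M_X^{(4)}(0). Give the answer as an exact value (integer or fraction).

E[X^4] = d^4M/dt^4 |_{t=0} = 7/11

M_X(t) = ₁F₁(7; 8; t)
dM/dt = 7*₁F₁(8; 9; t)/8
d^2M/dt^2 = 7*₁F₁(9; 10; t)/9
d^3M/dt^3 = 7*₁F₁(10; 11; t)/10
d^4M/dt^4 = 7*₁F₁(11; 12; t)/11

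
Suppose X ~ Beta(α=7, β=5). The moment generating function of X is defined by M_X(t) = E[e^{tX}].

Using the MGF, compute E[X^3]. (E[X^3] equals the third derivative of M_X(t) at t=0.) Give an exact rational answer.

E[X^3] = M^(3)(0) = 3/13

M_X(t) = ₁F₁(7; 12; t)
M^(3)(t) = 3*₁F₁(10; 15; t)/13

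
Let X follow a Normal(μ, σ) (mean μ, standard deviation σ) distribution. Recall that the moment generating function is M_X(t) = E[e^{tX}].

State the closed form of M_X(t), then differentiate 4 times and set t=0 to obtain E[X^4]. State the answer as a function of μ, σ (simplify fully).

E[X^4] = d^4M/dt^4 |_{t=0} = μ^4 + 6*μ^2*σ^2 + 3*σ^4

M_X(t) = e^(μ*t + σ^2*t^2/2)
dM/dt = μ*e^(μ*t)*e^(σ^2*t^2/2) + σ^2*t*e^(μ*t)*e^(σ^2*t^2/2)
d^2M/dt^2 = μ^2*e^(μ*t)*e^(σ^2*t^2/2) + 2*μ*σ^2*t*e^(μ*t)*e^(σ^2*t^2/2) + σ^4*t^2*e^(μ*t)*e^(σ^2*t^2/2) + σ^2*e^(μ*t)*e^(σ^2*t^2/2)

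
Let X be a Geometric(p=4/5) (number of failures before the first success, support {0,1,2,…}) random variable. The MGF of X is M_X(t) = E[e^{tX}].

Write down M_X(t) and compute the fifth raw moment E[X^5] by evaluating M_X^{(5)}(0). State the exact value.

M_X(t) = 4/(5*(1 - e^(t)/5))
M′(t) = 4*e^(t)/(e^(2*t) - 10*e^(t) + 25)
M′′(t) = (-4*e^(2*t) - 20*e^(t))/(e^(3*t) - 15*e^(2*t) + 75*e^(t) - 125)
M′′′(t) = (4*e^(3*t) + 80*e^(2*t) + 100*e^(t))/(e^(4*t) - 20*e^(3*t) + 150*e^(2*t) - 500*e^(t) + 625)
M′′′′(t) = (-4*e^(4*t) - 220*e^(3*t) - 1100*e^(2*t) - 500*e^(t))/(e^(5*t) - 25*e^(4*t) + 250*e^(3*t) - 1250*e^(2*t) + 3125*e^(t) - 3125)
M′′′′′(t) = (4*e^(5*t) + 520*e^(4*t) + 6600*e^(3*t) + 13000*e^(2*t) + 2500*e^(t))/(e^(6*t) - 30*e^(5*t) + 375*e^(4*t) - 2500*e^(3*t) + 9375*e^(2*t) - 18750*e^(t) + 15625)

E[X^5] = M′′′′′(0) = 707/128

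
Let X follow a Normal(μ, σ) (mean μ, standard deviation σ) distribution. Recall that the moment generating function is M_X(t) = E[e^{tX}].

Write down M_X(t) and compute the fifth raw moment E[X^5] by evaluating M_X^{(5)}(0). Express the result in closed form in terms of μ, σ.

E[X^5] = d^5M/dt^5 |_{t=0} = μ*(μ^4 + 10*μ^2*σ^2 + 15*σ^4)

M_X(t) = e^(μ*t + σ^2*t^2/2)
dM/dt = μ*e^(μ*t)*e^(σ^2*t^2/2) + σ^2*t*e^(μ*t)*e^(σ^2*t^2/2)
d^2M/dt^2 = μ^2*e^(μ*t)*e^(σ^2*t^2/2) + 2*μ*σ^2*t*e^(μ*t)*e^(σ^2*t^2/2) + σ^4*t^2*e^(μ*t)*e^(σ^2*t^2/2) + σ^2*e^(μ*t)*e^(σ^2*t^2/2)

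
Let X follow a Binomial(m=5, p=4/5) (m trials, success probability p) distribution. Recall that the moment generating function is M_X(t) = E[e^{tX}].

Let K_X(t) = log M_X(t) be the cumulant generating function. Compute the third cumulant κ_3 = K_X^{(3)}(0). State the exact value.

κ_3 = d^3K/dt^3 |_{t=0} = -12/25

M_X(t) = (4*e^(t)/5 + 1/5)^5
K_X(t) = log M_X(t) = 5*log(4*e^(t)/5 + 1/5)
dK/dt = 20*e^(t)/(4*e^(t) + 1)
d^2K/dt^2 = 20*e^(t)/(16*e^(2*t) + 8*e^(t) + 1)
d^3K/dt^3 = (-80*e^(2*t) + 20*e^(t))/(64*e^(3*t) + 48*e^(2*t) + 12*e^(t) + 1)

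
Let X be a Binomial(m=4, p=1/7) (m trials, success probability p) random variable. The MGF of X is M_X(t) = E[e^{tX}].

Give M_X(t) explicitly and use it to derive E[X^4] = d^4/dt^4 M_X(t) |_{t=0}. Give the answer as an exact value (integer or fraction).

M_X(t) = (e^(t)/7 + 6/7)^4
M^(4)(t) = 256*e^(4*t)/2401 + 1944*e^(3*t)/2401 + 3456*e^(2*t)/2401 + 864*e^(t)/2401

E[X^4] = M^(4)(0) = 6520/2401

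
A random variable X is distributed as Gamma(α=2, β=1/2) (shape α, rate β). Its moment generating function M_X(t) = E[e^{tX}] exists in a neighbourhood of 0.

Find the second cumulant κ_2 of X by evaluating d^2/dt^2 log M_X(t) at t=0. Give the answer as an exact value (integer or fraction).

κ_2 = K^(2)(0) = 8

M_X(t) = 1/(4*(1/2 - t)^2)
K_X(t) = log M_X(t) = -2*log(1/2 - t) - 2*log(2)
K^(2)(t) = 8/(4*t^2 - 4*t + 1)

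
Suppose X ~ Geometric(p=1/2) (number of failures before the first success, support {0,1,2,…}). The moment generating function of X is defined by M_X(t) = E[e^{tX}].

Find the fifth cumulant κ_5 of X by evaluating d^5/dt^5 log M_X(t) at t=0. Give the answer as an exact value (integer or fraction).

M_X(t) = 1/(2*(1 - e^(t)/2))
K_X(t) = log M_X(t) = -log(1 - e^(t)/2) - log(2)
K′(t) = -e^(t)/(e^(t) - 2)
K′′(t) = 2*e^(t)/(e^(2*t) - 4*e^(t) + 4)
K′′′(t) = (-2*e^(2*t) - 4*e^(t))/(e^(3*t) - 6*e^(2*t) + 12*e^(t) - 8)
K′′′′(t) = (2*e^(3*t) + 16*e^(2*t) + 8*e^(t))/(e^(4*t) - 8*e^(3*t) + 24*e^(2*t) - 32*e^(t) + 16)
K′′′′′(t) = (-2*e^(4*t) - 44*e^(3*t) - 88*e^(2*t) - 16*e^(t))/(e^(5*t) - 10*e^(4*t) + 40*e^(3*t) - 80*e^(2*t) + 80*e^(t) - 32)

κ_5 = K′′′′′(0) = 150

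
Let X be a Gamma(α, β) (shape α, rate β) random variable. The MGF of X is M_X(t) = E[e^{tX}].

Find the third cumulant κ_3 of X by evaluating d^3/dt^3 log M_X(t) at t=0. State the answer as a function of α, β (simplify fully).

M_X(t) = (β/(β - t))^α
K_X(t) = log M_X(t) = α*(log(β) - log(β - t))
D^3[K](t) = -2*α/(-β^3 + 3*β^2*t - 3*β*t^2 + t^3)

κ_3 = D^3[K](0) = 2*α/β^3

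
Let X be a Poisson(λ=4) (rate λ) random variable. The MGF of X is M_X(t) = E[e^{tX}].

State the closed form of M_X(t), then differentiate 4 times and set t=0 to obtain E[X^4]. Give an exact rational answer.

M_X(t) = e^(4*e^(t) - 4)
M^(4)(t) = (256*e^(4*t)*e^(4*e^(t)) + 384*e^(3*t)*e^(4*e^(t)) + 112*e^(2*t)*e^(4*e^(t)) + 4*e^(t)*e^(4*e^(t)))*e^(-4)

E[X^4] = M^(4)(0) = 756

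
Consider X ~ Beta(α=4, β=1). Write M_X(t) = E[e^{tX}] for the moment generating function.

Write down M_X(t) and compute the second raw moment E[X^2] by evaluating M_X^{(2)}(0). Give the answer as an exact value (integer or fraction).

M_X(t) = ₁F₁(4; 5; t)
M′(t) = 4*₁F₁(5; 6; t)/5
M′′(t) = 2*₁F₁(6; 7; t)/3

E[X^2] = M′′(0) = 2/3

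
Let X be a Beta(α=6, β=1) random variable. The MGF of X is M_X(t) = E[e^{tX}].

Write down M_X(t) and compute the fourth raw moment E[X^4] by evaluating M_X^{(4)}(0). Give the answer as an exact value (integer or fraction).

M_X(t) = ₁F₁(6; 7; t)
dM/dt = 6*₁F₁(7; 8; t)/7
d^2M/dt^2 = 3*₁F₁(8; 9; t)/4
d^3M/dt^3 = 2*₁F₁(9; 10; t)/3
d^4M/dt^4 = 3*₁F₁(10; 11; t)/5

E[X^4] = d^4M/dt^4 |_{t=0} = 3/5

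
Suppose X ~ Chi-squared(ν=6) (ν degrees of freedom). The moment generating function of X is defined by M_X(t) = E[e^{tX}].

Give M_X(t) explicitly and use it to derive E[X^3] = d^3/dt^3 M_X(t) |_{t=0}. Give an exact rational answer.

E[X^3] = d^3M/dt^3 |_{t=0} = 480

M_X(t) = (1 - 2*t)^(-3)
dM/dt = 6/(16*t^4 - 32*t^3 + 24*t^2 - 8*t + 1)
d^2M/dt^2 = -48/(32*t^5 - 80*t^4 + 80*t^3 - 40*t^2 + 10*t - 1)
d^3M/dt^3 = 480/(64*t^6 - 192*t^5 + 240*t^4 - 160*t^3 + 60*t^2 - 12*t + 1)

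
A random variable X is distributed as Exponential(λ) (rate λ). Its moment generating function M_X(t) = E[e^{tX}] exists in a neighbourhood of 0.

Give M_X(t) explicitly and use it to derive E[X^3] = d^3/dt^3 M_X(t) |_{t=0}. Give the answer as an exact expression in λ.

M_X(t) = λ/(λ - t)
M′(t) = λ/(λ^2 - 2*λ*t + t^2)
M′′(t) = -2*λ/(-λ^3 + 3*λ^2*t - 3*λ*t^2 + t^3)
M′′′(t) = 6*λ/(λ^4 - 4*λ^3*t + 6*λ^2*t^2 - 4*λ*t^3 + t^4)

E[X^3] = M′′′(0) = 6/λ^3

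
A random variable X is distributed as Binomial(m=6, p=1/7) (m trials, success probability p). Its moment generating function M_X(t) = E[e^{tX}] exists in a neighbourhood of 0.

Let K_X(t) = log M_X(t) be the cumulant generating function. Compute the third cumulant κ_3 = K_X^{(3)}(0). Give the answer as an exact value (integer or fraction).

κ_3 = D^3[K](0) = 180/343

M_X(t) = (e^(t)/7 + 6/7)^6
K_X(t) = log M_X(t) = 6*log(e^(t)/7 + 6/7)
D^3[K](t) = (-36*e^(2*t) + 216*e^(t))/(e^(3*t) + 18*e^(2*t) + 108*e^(t) + 216)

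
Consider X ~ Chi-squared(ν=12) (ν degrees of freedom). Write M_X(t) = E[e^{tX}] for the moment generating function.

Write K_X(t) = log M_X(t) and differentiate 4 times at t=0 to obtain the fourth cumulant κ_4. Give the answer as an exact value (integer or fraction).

M_X(t) = (1 - 2*t)^(-6)
K_X(t) = log M_X(t) = -6*log(1 - 2*t)
dK/dt = -12/(2*t - 1)
d^2K/dt^2 = 24/(4*t^2 - 4*t + 1)
d^3K/dt^3 = -96/(8*t^3 - 12*t^2 + 6*t - 1)
d^4K/dt^4 = 576/(16*t^4 - 32*t^3 + 24*t^2 - 8*t + 1)

κ_4 = d^4K/dt^4 |_{t=0} = 576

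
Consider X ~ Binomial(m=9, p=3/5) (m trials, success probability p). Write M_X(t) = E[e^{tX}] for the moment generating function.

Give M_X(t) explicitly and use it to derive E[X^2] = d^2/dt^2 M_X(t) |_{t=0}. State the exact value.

M_X(t) = (3*e^(t)/5 + 2/5)^9

E[X^2] = d^2M/dt^2 |_{t=0} = 783/25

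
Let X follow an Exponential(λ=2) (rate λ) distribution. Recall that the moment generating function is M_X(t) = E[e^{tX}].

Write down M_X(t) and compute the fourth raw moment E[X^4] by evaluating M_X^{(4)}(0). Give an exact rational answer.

E[X^4] = M^(4)(0) = 3/2

M_X(t) = 2/(2 - t)
M^(4)(t) = -48/(t^5 - 10*t^4 + 40*t^3 - 80*t^2 + 80*t - 32)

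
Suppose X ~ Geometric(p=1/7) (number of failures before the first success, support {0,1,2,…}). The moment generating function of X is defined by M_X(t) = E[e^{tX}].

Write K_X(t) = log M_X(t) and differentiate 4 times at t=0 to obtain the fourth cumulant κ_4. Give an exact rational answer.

κ_4 = D^4[K](0) = 10626

M_X(t) = 1/(7*(1 - 6*e^(t)/7))
K_X(t) = log M_X(t) = -log(1 - 6*e^(t)/7) - log(7)
D^4[K](t) = (1512*e^(3*t) + 7056*e^(2*t) + 2058*e^(t))/(1296*e^(4*t) - 6048*e^(3*t) + 10584*e^(2*t) - 8232*e^(t) + 2401)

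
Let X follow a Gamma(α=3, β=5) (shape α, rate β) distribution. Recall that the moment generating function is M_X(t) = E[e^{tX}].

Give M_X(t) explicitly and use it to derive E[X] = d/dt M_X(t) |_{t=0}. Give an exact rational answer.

M_X(t) = 125/(5 - t)^3
dM/dt = 375/(t^4 - 20*t^3 + 150*t^2 - 500*t + 625)

E[X] = dM/dt |_{t=0} = 3/5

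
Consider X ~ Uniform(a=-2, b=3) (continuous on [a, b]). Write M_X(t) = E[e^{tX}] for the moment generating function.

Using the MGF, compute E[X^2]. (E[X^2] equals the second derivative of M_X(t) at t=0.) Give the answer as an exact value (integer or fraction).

E[X^2] = M^(2)(0) = 7/3

M_X(t) = (e^(3*t) - e^(-2*t))/(5*t)
M^(2)(t) = (9*t^2*e^(5*t) - 4*t^2 - 6*t*e^(5*t) - 4*t + 2*e^(5*t) - 2)*e^(-2*t)/(5*t^3)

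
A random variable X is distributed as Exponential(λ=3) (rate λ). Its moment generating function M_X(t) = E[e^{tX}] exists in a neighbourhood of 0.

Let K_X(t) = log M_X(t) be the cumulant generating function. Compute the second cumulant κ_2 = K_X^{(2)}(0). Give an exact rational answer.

M_X(t) = 3/(3 - t)
K_X(t) = log M_X(t) = -log(3 - t) + log(3)
K^(2)(t) = 1/(t^2 - 6*t + 9)

κ_2 = K^(2)(0) = 1/9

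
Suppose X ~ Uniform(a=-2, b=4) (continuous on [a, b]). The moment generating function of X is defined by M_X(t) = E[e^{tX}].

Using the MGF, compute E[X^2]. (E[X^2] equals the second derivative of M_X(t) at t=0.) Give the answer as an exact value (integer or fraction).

M_X(t) = (e^(4*t) - e^(-2*t))/(6*t)
M′(t) = (4*t*e^(6*t) + 2*t - e^(6*t) + 1)*e^(-2*t)/(6*t^2)
M′′(t) = (8*t^2*e^(6*t) - 2*t^2 - 4*t*e^(6*t) - 2*t + e^(6*t) - 1)*e^(-2*t)/(3*t^3)

E[X^2] = M′′(0) = 4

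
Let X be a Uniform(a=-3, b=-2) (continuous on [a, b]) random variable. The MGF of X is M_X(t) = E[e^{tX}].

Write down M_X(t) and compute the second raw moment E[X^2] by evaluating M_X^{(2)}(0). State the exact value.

E[X^2] = D^2[M](0) = 19/3

M_X(t) = (e^(-2*t) - e^(-3*t))/t
D^2[M](t) = (4*t^2*e^(t) - 9*t^2 + 4*t*e^(t) - 6*t + 2*e^(t) - 2)*e^(-3*t)/t^3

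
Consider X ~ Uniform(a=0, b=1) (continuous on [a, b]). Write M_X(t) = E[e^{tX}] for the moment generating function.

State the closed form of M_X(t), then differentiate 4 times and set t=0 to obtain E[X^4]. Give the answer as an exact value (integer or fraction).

M_X(t) = (e^(t) - 1)/t
D^4[M](t) = (t^4*e^(t) - 4*t^3*e^(t) + 12*t^2*e^(t) - 24*t*e^(t) + 24*e^(t) - 24)/t^5

E[X^4] = D^4[M](0) = 1/5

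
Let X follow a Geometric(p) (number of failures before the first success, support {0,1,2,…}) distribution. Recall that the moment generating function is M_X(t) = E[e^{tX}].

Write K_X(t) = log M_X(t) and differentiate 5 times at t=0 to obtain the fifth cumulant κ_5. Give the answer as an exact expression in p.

M_X(t) = p/(-(1 - p)*e^(t) + 1)
K_X(t) = log M_X(t) = log(p) - log(-(1 - p)*e^(t) + 1)
dK/dt = (-p*e^(t) + e^(t))/(p*e^(t) - e^(t) + 1)
d^2K/dt^2 = (-p*e^(t) + e^(t))/(p^2*e^(2*t) - 2*p*e^(2*t) + 2*p*e^(t) + e^(2*t) - 2*e^(t) + 1)

κ_5 = d^5K/dt^5 |_{t=0} = (p^4 - 15*p^3 + 50*p^2 - 60*p + 24)/p^5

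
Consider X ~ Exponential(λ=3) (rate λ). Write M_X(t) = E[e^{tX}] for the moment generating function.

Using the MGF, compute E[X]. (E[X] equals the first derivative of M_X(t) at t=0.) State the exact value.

E[X] = M^(1)(0) = 1/3

M_X(t) = 3/(3 - t)
M^(1)(t) = 3/(t^2 - 6*t + 9)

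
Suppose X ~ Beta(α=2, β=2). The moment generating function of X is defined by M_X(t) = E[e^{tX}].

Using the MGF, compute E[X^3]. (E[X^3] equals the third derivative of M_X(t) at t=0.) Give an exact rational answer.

E[X^3] = M^(3)(0) = 1/5

M_X(t) = ₁F₁(2; 4; t)
M^(3)(t) = ₁F₁(5; 7; t)/5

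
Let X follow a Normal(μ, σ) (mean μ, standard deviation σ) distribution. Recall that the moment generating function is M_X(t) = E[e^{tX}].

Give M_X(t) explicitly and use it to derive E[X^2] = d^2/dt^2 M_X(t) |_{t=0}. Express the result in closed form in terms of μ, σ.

M_X(t) = e^(μ*t + σ^2*t^2/2)
D^2[M](t) = μ^2*e^(μ*t)*e^(σ^2*t^2/2) + 2*μ*σ^2*t*e^(μ*t)*e^(σ^2*t^2/2) + σ^4*t^2*e^(μ*t)*e^(σ^2*t^2/2) + σ^2*e^(μ*t)*e^(σ^2*t^2/2)

E[X^2] = D^2[M](0) = μ^2 + σ^2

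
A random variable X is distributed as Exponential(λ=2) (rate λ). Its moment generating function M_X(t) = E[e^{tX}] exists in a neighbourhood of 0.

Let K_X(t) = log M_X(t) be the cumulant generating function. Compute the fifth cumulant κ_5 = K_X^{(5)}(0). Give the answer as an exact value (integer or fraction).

M_X(t) = 2/(2 - t)
K_X(t) = log M_X(t) = -log(2 - t) + log(2)
D^5[K](t) = -24/(t^5 - 10*t^4 + 40*t^3 - 80*t^2 + 80*t - 32)

κ_5 = D^5[K](0) = 3/4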